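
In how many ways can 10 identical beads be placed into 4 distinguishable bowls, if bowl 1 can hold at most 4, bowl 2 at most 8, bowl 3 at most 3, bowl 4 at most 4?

Without the upper bounds there are C(13,3) = 286 ways to split 10 among 4 bowls.
Subtract solutions that violate a single cap (substitute x_i' = x_i − (cap_i+1)): x_1 ≥ 5 gives C(8,3) = 56; x_2 ≥ 9 gives C(4,3) = 4; x_3 ≥ 4 gives C(9,3) = 84; x_4 ≥ 5 gives C(8,3) = 56. Together 200.
Add back pairs where two caps are both exceeded: 0 + 4 + 1 + 0 + 0 + 4 = 9.
By inclusion–exclusion the count is 286 − 200 + 9 = 95.

95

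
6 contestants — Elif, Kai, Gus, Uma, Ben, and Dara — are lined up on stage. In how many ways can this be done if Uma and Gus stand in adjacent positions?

240

Treat {Uma, Gus} as a single unit. There are 5 units to order, and the pair itself can be ordered 2 ways.
So the count is 2·(5)! = 240.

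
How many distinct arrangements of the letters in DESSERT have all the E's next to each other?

Treat the 2 copies of E as a single block. The multiset to arrange is then {EE, D, R, S, S, T}, 6 items in all.
That gives (6)!/(2!) = 360 arrangements.

360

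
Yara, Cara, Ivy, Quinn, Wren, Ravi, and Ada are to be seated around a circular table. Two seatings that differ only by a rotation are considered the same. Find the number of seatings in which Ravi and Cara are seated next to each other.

Treat {Ravi, Cara} as one unit (2 internal orders) and seat the resulting 6 units around the table: (5)! circular arrangements.
So 2 × (5)! = 2 × 120 = 240.

240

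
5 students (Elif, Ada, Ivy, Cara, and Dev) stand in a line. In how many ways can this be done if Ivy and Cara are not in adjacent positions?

72

There are 5! = 120 arrangements in all. If Ivy and Cara are adjacent, merging them into one block gives 2·(4)! = 48 arrangements.
Complementary counting: 120 − 48 = 72.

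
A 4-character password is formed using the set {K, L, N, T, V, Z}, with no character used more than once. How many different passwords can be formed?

360

This is a permutation of 4 out of 6: P(6,4) = 6!/2!.
That product is 6 × 5 × 4 × 3 = 360.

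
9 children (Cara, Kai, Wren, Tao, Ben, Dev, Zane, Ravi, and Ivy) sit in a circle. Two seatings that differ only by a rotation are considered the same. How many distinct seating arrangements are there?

Fix one person's seat to break rotational symmetry; the remaining 8 people can be arranged in (8)! = 40320 ways.

40320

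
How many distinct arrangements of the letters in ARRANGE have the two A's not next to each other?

Total arrangements of ARRANGE: 7!/(2!·2!) = 1260.
If the two A's are adjacent, glue them into one block, leaving 6 items to arrange: (6)!/(2!) = 360 ways.
Hence 1260 − 360 = 900.

900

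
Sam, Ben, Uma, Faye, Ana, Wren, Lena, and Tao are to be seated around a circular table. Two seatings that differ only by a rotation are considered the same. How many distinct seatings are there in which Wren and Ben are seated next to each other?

1440

Treat {Wren, Ben} as one unit (2 internal orders) and seat the resulting 7 units around the table: (6)! circular arrangements.
So 2 × (6)! = 2 × 720 = 1440.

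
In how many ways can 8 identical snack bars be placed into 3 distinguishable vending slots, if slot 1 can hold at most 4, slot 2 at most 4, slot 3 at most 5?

Ignoring the caps, the number of non-negative solutions to x_1+…+x_3 = 8 is C(10,2) = 45.
Subtract solutions that violate a single cap (substitute x_i' = x_i − (cap_i+1)): x_1 ≥ 5 gives C(5,2) = 10; x_2 ≥ 5 gives C(5,2) = 10; x_3 ≥ 6 gives C(4,2) = 6. Together 26.
No two caps can be exceeded simultaneously, so the pair terms are all 0.
By inclusion–exclusion the count is 45 − 26 + 0 = 19.

19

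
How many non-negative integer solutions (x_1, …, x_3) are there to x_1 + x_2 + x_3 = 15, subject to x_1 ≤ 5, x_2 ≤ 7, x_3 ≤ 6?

10

Without the upper bounds there are C(17,2) = 136 ways to split 15 among 3 variables.
Subtract solutions that violate a single cap (substitute x_i' = x_i − (cap_i+1)): x_1 ≥ 6 gives C(11,2) = 55; x_2 ≥ 8 gives C(9,2) = 36; x_3 ≥ 7 gives C(10,2) = 45. Together 136.
Add back pairs where two caps are both exceeded: 3 + 6 + 1 = 10.
By inclusion–exclusion the count is 136 − 136 + 10 = 10.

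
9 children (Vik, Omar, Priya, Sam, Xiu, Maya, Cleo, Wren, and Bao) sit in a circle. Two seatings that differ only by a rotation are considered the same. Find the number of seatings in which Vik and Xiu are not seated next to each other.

Without the restriction there are (8)! = 40320 seatings.
Seatings with Vik beside Xiu: treat them as a block with 2 internal orders, giving 2 × (7)! = 10080.
Subtracting, 40320 − 10080 = 30240.

30240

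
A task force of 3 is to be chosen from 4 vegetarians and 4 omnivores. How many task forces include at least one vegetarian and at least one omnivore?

48

Total 3-person selections from all 8: C(8,3) = 56.
Selections missing a whole group: no vegetarians → C(4,3) = 4; no omnivores → C(4,3) = 4.
Both groups omitted at once is impossible, so 56 − 8 = 48.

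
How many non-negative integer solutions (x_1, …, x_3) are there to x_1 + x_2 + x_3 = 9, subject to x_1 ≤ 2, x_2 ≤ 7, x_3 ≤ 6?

By stars and bars, unrestricted non-negative solutions to x_1+…+x_3 = 9 number C(9+2,2) = 55.
Subtract solutions that violate a single cap (substitute x_i' = x_i − (cap_i+1)): x_1 ≥ 3 gives C(8,2) = 28; x_2 ≥ 8 gives C(3,2) = 3; x_3 ≥ 7 gives C(4,2) = 6. Together 37.
No two caps can be exceeded simultaneously, so the pair terms are all 0.
By inclusion–exclusion the count is 55 − 37 + 0 = 18.

18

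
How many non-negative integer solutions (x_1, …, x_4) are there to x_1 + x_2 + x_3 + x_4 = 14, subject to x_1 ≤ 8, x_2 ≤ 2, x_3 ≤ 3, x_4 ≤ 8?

66

By stars and bars, unrestricted non-negative solutions to x_1+…+x_4 = 14 number C(14+3,3) = 680.
Subtract solutions that violate a single cap (substitute x_i' = x_i − (cap_i+1)): x_1 ≥ 9 gives C(8,3) = 56; x_2 ≥ 3 gives C(14,3) = 364; x_3 ≥ 4 gives C(13,3) = 286; x_4 ≥ 9 gives C(8,3) = 56. Together 762.
Add back pairs where two caps are both exceeded: 10 + 4 + 0 + 120 + 10 + 4 = 148.
By inclusion–exclusion the count is 680 − 762 + 148 = 66.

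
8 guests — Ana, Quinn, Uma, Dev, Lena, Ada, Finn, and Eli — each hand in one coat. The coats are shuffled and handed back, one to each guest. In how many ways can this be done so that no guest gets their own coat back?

14833

Let Aᵢ be the assignments in which guest i gets their own coat. We want the size of the complement of A₁∪…∪A_8.
By inclusion–exclusion this is Σ_{j=0}^{8} (−1)^j C(8,j)·(8−j)!.
Computing: 40320 − 40320 + 20160 − 6720 + 1680 − 336 + 56 − 8 + 1 = 14833.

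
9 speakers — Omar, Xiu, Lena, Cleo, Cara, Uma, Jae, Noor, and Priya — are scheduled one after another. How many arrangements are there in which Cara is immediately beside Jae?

80640

Glue Cara and Jae into one block (2 internal orders), leaving 8 units to arrange in a row.
That gives 2 × 8! = 2 × 40320 = 80640.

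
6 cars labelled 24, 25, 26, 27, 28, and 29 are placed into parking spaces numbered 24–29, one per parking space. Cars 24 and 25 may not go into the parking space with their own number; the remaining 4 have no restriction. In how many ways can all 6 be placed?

Let Aᵢ (for i ∈ {24, 25}) be the placements that put car i in its forbidden parking space. Any j of these fix j positions, leaving (6−j)! ways to fill the rest, and there are C(2,j) ways to pick which j.
By inclusion–exclusion, the number of valid placements is Σ_{j=0}^{2} (−1)^j C(2,j)·(6−j)!.
Computing: 720 − 240 + 24 = 504.

504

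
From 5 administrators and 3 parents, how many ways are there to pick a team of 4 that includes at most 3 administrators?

Split by how many administrators are chosen (0 through 3).
Sum: C(5,0)·C(3,4) + C(5,1)·C(3,3) + C(5,2)·C(3,2) + C(5,3)·C(3,1) = 0 + 5 + 30 + 30 = 65.

65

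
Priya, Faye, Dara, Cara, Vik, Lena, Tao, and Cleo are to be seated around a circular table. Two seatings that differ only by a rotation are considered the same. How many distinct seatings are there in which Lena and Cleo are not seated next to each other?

3600

All circular seatings of 8 people number (7)! = 5040.
Those with Lena next to Cleo: fuse the pair into one unit and seat 7 units around a circle — 2·(6)! = 1440.
Subtracting, 5040 − 1440 = 3600.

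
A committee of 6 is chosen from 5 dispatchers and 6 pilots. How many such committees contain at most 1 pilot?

Split by how many pilots are chosen (0 through 1).
Sum: C(6,0)·C(5,6) + C(6,1)·C(5,5) = 0 + 6 = 6.

6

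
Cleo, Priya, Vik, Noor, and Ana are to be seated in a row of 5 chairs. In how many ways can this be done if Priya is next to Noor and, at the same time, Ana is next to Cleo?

24

Treat {Priya,Noor} as one block (2 orders) and {Ana,Cleo} as another (2 orders).
That leaves 3 units to arrange: 2 × 2 × 3! = 4 × 6 = 24.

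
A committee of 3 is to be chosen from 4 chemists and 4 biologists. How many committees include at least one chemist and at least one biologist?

With no constraint there are C(8,3) = 56 possible selections.
Subtract selections that omit an entire group: no chemists → C(4,3) = 4; no biologists → C(4,3) = 4.
Both groups omitted at once is impossible, so 56 − 8 = 48.

48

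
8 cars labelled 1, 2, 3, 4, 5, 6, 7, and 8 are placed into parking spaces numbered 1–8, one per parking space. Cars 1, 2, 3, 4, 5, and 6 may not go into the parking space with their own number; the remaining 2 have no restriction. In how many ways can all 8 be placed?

Let Aᵢ (for 1 ≤ i ≤ 6) be the placements that put car i in its forbidden parking space. Any j of these fix j positions, leaving (8−j)! ways to fill the rest, and there are C(6,j) ways to pick which j.
By inclusion–exclusion, the number of valid placements is Σ_{j=0}^{6} (−1)^j C(6,j)·(8−j)!.
Computing: 40320 − 30240 + 10800 − 2400 + 360 − 36 + 2 = 18806.

18806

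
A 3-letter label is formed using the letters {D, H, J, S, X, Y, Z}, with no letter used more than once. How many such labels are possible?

210

Choose and order 3 of the 7 symbols: the first letter has 7 options, the next 6, then 5.
That product is 7 × 6 × 5 = 210.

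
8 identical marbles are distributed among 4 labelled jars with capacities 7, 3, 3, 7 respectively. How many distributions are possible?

94

Without the upper bounds there are C(11,3) = 165 ways to split 8 among 4 jars.
Subtract solutions that violate a single cap (substitute x_i' = x_i − (cap_i+1)): x_1 ≥ 8 gives C(3,3) = 1; x_2 ≥ 4 gives C(7,3) = 35; x_3 ≥ 4 gives C(7,3) = 35; x_4 ≥ 8 gives C(3,3) = 1. Together 72.
Add back pairs where two caps are both exceeded: 0 + 0 + 0 + 1 + 0 + 0 = 1.
By inclusion–exclusion the count is 165 − 72 + 1 = 94.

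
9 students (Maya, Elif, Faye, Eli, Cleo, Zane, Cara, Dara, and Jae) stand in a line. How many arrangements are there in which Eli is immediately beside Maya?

Treat {Eli, Maya} as a single unit. There are 8 units to order, and the pair itself can be ordered 2 ways.
That gives 2 × 8! = 2 × 40320 = 80640.

80640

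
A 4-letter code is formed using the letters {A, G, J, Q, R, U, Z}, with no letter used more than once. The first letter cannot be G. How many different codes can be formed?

The first letter has 7−1 = 6 choices (anything except G).
The remaining 3 letters are filled from the other 6 symbols without repetition: 6 × 5 × 4 = 120.
Total: 6 × 120 = 720.

720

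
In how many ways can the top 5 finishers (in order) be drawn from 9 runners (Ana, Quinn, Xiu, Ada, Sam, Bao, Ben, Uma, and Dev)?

This is an ordered selection of 5 from 9: P(9,5).
That gives 9 × 8 × 7 × 6 × 5 = 15120.

15120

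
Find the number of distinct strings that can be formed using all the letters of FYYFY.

The 5 letters of FYYFY have repeats: F appearing twice and Y appearing 3 times.
So there are 5! / (3!·2!) = 10 distinguishable arrangements.

10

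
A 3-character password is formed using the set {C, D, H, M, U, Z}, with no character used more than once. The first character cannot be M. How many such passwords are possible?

The first character has 6−1 = 5 choices (anything except M).
The remaining 2 characters are filled from the other 5 symbols without repetition: 5 × 4 = 20.
Total: 5 × 20 = 100.

100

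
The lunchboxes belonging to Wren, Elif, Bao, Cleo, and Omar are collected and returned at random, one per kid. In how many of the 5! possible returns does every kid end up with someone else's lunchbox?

This is the derangement count D_5: permutations of 5 items with no fixed point.
By inclusion–exclusion this is Σ_{j=0}^{5} (−1)^j C(5,j)·(5−j)!.
Computing: 120 − 120 + 60 − 20 + 5 − 1 = 44.

44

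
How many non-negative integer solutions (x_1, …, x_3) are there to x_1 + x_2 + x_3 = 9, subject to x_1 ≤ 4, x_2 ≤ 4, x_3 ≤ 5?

15

By stars and bars, unrestricted non-negative solutions to x_1+…+x_3 = 9 number C(9+2,2) = 55.
Subtract solutions that violate a single cap (substitute x_i' = x_i − (cap_i+1)): x_1 ≥ 5 gives C(6,2) = 15; x_2 ≥ 5 gives C(6,2) = 15; x_3 ≥ 6 gives C(5,2) = 10. Together 40.
No two caps can be exceeded simultaneously, so the pair terms are all 0.
By inclusion–exclusion the count is 55 − 40 + 0 = 15.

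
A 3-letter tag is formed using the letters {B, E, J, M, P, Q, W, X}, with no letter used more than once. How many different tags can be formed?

336

This is a permutation of 3 out of 8: P(8,3) = 8!/5!.
8 × 7 × 6 = 336.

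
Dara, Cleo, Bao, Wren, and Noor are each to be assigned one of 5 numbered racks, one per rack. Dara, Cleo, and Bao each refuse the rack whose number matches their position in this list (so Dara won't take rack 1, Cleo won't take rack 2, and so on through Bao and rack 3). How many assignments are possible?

Let Aᵢ (for i ∈ {1, 2, 3}) be the placements that put person i in their forbidden rack. Any j of these fix j positions, leaving (5−j)! ways to fill the rest, and there are C(3,j) ways to pick which j.
By inclusion–exclusion, the number of valid placements is Σ_{j=0}^{3} (−1)^j C(3,j)·(5−j)!.
Computing: 120 − 72 + 18 − 2 = 64.

64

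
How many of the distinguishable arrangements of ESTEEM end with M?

20

With the last slot taken by M, it remains to arrange the other 5 letters (ESTEE).
Those 5 letters have E appearing 3 times, giving (5)!/(3!) = 20.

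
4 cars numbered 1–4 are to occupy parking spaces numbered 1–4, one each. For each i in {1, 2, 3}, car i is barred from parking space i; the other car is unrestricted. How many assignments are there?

11

Let Aᵢ (for i ∈ {1, 2, 3}) be the placements that put car i in its forbidden parking space. Any j of these fix j positions, leaving (4−j)! ways to fill the rest, and there are C(3,j) ways to pick which j.
By inclusion–exclusion, the number of valid placements is Σ_{j=0}^{3} (−1)^j C(3,j)·(4−j)!.
Computing: 24 − 18 + 6 − 1 = 11.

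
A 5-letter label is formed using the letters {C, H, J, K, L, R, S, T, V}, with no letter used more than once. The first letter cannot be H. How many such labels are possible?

The first letter has 9−1 = 8 choices (anything except H).
The remaining 4 letters are filled from the other 8 symbols without repetition: 8 × 7 × 6 × 5 = 1680.
Total: 8 × 1680 = 13440.

13440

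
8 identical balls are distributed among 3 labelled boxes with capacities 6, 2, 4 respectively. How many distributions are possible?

12

By stars and bars, unrestricted non-negative solutions to x_1+…+x_3 = 8 number C(8+2,2) = 45.
Subtract solutions that violate a single cap (substitute x_i' = x_i − (cap_i+1)): x_1 ≥ 7 gives C(3,2) = 3; x_2 ≥ 3 gives C(7,2) = 21; x_3 ≥ 5 gives C(5,2) = 10. Together 34.
Add back pairs where two caps are both exceeded: 0 + 0 + 1 = 1.
By inclusion–exclusion the count is 45 − 34 + 1 = 12.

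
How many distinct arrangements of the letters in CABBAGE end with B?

With the last slot taken by B, it remains to arrange the other 6 letters (CABAGE).
Those 6 letters have A appearing twice, giving (6)!/(2!) = 360.

360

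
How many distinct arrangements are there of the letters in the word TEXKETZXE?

15120

Letter multiplicities in TEXKETZXE: E×3, K×1, T×2, X×2, Z×1.
Dividing 9! = 362880 by 3!·2!·2! = 24 for the repeated letters gives 15120.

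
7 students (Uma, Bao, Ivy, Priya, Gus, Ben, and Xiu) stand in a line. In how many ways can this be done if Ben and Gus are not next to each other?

Of the 7! = 5040 arrangements, those with Ben and Gus adjacent number 2 × 6! = 1440 (treat the pair as a block with 2 internal orders).
So 5040 − 1440 = 3600 arrangements keep them apart.

3600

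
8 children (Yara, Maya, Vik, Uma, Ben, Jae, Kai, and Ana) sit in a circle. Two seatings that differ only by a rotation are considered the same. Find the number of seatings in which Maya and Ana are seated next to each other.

Glue Maya and Ana into a block (2 internal orders). Seating 7 units around a circle gives (6)! arrangements.
So 2 × (6)! = 2 × 720 = 1440.

1440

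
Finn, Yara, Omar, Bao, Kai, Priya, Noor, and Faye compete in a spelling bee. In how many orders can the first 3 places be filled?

This is an ordered selection of 3 from 8: P(8,3).
That gives 8 × 7 × 6 = 336.

336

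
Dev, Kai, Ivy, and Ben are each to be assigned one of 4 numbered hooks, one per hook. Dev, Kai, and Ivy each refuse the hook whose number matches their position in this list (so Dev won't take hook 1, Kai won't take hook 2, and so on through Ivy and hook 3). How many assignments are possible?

11

Let Aᵢ (for i ∈ {1, 2, 3}) be the placements that put person i in their forbidden hook. Any j of these fix j positions, leaving (4−j)! ways to fill the rest, and there are C(3,j) ways to pick which j.
By inclusion–exclusion, the number of valid placements is Σ_{j=0}^{3} (−1)^j C(3,j)·(4−j)!.
Computing: 24 − 18 + 6 − 1 = 11.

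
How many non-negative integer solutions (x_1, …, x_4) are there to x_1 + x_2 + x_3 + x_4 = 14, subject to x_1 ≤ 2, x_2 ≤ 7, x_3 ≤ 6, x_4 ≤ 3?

Ignoring the caps, the number of non-negative solutions to x_1+…+x_4 = 14 is C(17,3) = 680.
Subtract solutions that violate a single cap (substitute x_i' = x_i − (cap_i+1)): x_1 ≥ 3 gives C(14,3) = 364; x_2 ≥ 8 gives C(9,3) = 84; x_3 ≥ 7 gives C(10,3) = 120; x_4 ≥ 4 gives C(13,3) = 286. Together 854.
Add back pairs where two caps are both exceeded: 20 + 35 + 120 + 0 + 10 + 20 = 205.
Subtract triples: 0 + 0 + 1 + 0 = 1.
By inclusion–exclusion the count is 680 − 854 + 205 − 1 = 30.

30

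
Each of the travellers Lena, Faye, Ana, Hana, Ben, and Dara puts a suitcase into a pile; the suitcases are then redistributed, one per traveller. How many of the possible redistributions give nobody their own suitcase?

265

This is the derangement count D_6: permutations of 6 items with no fixed point.
By inclusion–exclusion this is Σ_{j=0}^{6} (−1)^j C(6,j)·(6−j)!.
Computing: 720 − 720 + 360 − 120 + 30 − 6 + 1 = 265.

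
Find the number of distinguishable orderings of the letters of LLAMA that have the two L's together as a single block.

Treat the 2 copies of L as a single block. The multiset to arrange is then {LL, A, A, M}, 4 items in all.
That gives (4)!/(2!) = 12 arrangements.

12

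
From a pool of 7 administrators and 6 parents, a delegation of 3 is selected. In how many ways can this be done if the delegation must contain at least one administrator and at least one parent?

231

Total 3-person selections from all 13: C(13,3) = 286.
Subtract selections that omit an entire group: no administrators → C(6,3) = 20; no parents → C(7,3) = 35.
Both groups omitted at once is impossible, so 286 − 55 = 231.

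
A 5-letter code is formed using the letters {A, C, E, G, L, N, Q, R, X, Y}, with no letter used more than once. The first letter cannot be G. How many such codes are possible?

The first letter has 10−1 = 9 choices (anything except G).
The remaining 4 letters are filled from the other 9 symbols without repetition: 9 × 8 × 7 × 6 = 3024.
Total: 9 × 3024 = 27216.

27216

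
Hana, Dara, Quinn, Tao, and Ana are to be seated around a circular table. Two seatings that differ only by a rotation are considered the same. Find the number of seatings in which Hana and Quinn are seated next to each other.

12

Glue Hana and Quinn into a block (2 internal orders). Seating 4 units around a circle gives (3)! arrangements.
So 2 × (3)! = 2 × 6 = 12.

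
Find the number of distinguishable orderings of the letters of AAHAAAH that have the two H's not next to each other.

15

There are 7!/(5!·2!) = 21 arrangements of AAHAAAH in total.
If the two H's are adjacent, glue them into one block, leaving 6 items to arrange: (6)!/(5!) = 6 ways.
Hence 21 − 6 = 15.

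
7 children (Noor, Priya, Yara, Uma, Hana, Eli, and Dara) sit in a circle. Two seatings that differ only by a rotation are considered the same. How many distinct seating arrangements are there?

Fix one person's seat to break rotational symmetry; the remaining 6 people can be arranged in (6)! = 720 ways.

720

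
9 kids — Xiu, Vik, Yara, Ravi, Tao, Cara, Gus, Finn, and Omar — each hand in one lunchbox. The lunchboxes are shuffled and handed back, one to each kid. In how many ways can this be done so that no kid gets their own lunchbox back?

This is the derangement count D_9: permutations of 9 items with no fixed point.
By inclusion–exclusion this is Σ_{j=0}^{9} (−1)^j C(9,j)·(9−j)!.
Computing: 362880 − 362880 + 181440 − 60480 + 15120 − 3024 + 504 − 72 + 9 − 1 = 133496.

133496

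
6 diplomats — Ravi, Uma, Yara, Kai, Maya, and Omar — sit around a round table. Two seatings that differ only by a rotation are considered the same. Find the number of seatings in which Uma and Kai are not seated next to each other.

72

Without the restriction there are (5)! = 120 seatings.
Those with Uma next to Kai: fuse the pair into one unit and seat 5 units around a circle — 2·(4)! = 48.
Subtracting, 120 − 48 = 72.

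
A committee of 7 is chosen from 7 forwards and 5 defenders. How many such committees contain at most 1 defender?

36

Split by how many defenders are chosen (0 through 1).
Sum: C(5,0)·C(7,7) + C(5,1)·C(7,6) = 1 + 35 = 36.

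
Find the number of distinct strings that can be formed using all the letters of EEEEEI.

6

Letter multiplicities in EEEEEI: E×5, I×1.
The number of distinct arrangements is 6!/(5!) = 720/120 = 6.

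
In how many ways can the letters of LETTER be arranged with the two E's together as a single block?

Treat the 2 copies of E as a single block. The multiset to arrange is then {EE, L, R, T, T}, 5 items in all.
That gives (5)!/(2!) = 60 arrangements.

60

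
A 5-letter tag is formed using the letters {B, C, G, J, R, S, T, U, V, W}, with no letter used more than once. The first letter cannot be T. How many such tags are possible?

The first letter has 10−1 = 9 choices (anything except T).
The remaining 4 letters are filled from the other 9 symbols without repetition: 9 × 8 × 7 × 6 = 3024.
Total: 9 × 3024 = 27216.

27216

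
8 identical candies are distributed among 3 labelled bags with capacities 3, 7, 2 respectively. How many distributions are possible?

11

Ignoring the caps, the number of non-negative solutions to x_1+…+x_3 = 8 is C(10,2) = 45.
Subtract solutions that violate a single cap (substitute x_i' = x_i − (cap_i+1)): x_1 ≥ 4 gives C(6,2) = 15; x_2 ≥ 8 gives C(2,2) = 1; x_3 ≥ 3 gives C(7,2) = 21. Together 37.
Add back pairs where two caps are both exceeded: 0 + 3 + 0 = 3.
By inclusion–exclusion the count is 45 − 37 + 3 = 11.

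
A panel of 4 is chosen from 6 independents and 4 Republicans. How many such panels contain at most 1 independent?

25

Split by how many independents are chosen (0 through 1).
Sum: C(6,0)·C(4,4) + C(6,1)·C(4,3) = 1 + 24 = 25.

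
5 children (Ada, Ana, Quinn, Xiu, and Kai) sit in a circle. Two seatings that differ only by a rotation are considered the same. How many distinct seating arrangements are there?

24

Around a circle, 5 distinct people have 5!/5 = (4)! = 24 rotationally distinct seatings.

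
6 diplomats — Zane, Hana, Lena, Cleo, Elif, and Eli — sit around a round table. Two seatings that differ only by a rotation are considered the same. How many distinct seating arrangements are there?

120

Fix one person's seat to break rotational symmetry; the remaining 5 people can be arranged in (5)! = 120 ways.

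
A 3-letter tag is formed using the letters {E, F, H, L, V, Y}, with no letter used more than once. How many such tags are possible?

120

This is a permutation of 3 out of 6: P(6,3) = 6!/3!.
That product is 6 × 5 × 4 = 120.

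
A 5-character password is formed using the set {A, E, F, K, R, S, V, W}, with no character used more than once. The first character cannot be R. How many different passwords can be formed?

The first character has 8−1 = 7 choices (anything except R).
The remaining 4 characters are filled from the other 7 symbols without repetition: 7 × 6 × 5 × 4 = 840.
Total: 7 × 840 = 5880.

5880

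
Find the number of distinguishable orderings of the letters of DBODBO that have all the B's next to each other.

Treat the 2 copies of B as a single block. The multiset to arrange is then {BB, D, D, O, O}, 5 items in all.
That gives (5)!/(2!·2!) = 30 arrangements.

30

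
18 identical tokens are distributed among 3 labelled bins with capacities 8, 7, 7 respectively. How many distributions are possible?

Ignoring the caps, the number of non-negative solutions to x_1+…+x_3 = 18 is C(20,2) = 190.
Subtract solutions that violate a single cap (substitute x_i' = x_i − (cap_i+1)): x_1 ≥ 9 gives C(11,2) = 55; x_2 ≥ 8 gives C(12,2) = 66; x_3 ≥ 8 gives C(12,2) = 66. Together 187.
Add back pairs where two caps are both exceeded: 3 + 3 + 6 = 12.
By inclusion–exclusion the count is 190 − 187 + 12 = 15.

15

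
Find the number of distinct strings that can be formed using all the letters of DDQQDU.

The 6 letters of DDQQDU have repeats: D appearing 3 times and Q appearing twice.
Dividing 6! = 720 by 3!·2! = 12 for the repeated letters gives 60.

60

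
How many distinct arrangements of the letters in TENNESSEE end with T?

With the last slot taken by T, it remains to arrange the other 8 letters (ENNESSEE).
Those 8 letters have E appearing 4 times, N appearing twice, and S appearing twice, giving (8)!/(4!·2!·2!) = 420.

420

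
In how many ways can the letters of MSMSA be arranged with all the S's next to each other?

12

Treat the 2 copies of S as a single block. The multiset to arrange is then {SS, A, M, M}, 4 items in all.
That gives (4)!/(2!) = 12 arrangements.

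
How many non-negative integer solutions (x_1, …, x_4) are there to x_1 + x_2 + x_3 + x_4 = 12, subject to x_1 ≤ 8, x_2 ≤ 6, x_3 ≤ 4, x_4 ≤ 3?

Without the upper bounds there are C(15,3) = 455 ways to split 12 among 4 variables.
Subtract solutions that violate a single cap (substitute x_i' = x_i − (cap_i+1)): x_1 ≥ 9 gives C(6,3) = 20; x_2 ≥ 7 gives C(8,3) = 56; x_3 ≥ 5 gives C(10,3) = 120; x_4 ≥ 4 gives C(11,3) = 165. Together 361.
Add back pairs where two caps are both exceeded: 0 + 0 + 0 + 1 + 4 + 20 = 25.
By inclusion–exclusion the count is 455 − 361 + 25 = 119.

119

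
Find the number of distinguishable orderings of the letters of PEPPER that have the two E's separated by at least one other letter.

40

There are 6!/(3!·2!) = 60 arrangements of PEPPER in total.
If the two E's are adjacent, glue them into one block, leaving 5 items to arrange: (5)!/(3!) = 20 ways.
Hence 60 − 20 = 40.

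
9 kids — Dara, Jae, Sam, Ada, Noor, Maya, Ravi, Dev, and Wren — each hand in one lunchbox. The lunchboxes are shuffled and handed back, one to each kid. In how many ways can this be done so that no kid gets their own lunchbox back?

133496

This is the derangement count D_9: permutations of 9 items with no fixed point.
By inclusion–exclusion this is Σ_{j=0}^{9} (−1)^j C(9,j)·(9−j)!.
Computing: 362880 − 362880 + 181440 − 60480 + 15120 − 3024 + 504 − 72 + 9 − 1 = 133496.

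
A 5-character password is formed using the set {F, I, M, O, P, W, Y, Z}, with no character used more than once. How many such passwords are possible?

6720

With no repetition, fill the 5 characters in order: 8 choices, then 7, down to 4.
That product is 8 × 7 × 6 × 5 × 4 = 6720.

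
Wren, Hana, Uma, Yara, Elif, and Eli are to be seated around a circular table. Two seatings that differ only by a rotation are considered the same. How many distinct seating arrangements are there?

Seat Wren anywhere (absorbing the rotational symmetry), then permute the other 5: (5)! = 120.

120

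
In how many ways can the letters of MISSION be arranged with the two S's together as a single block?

Treat the 2 copies of S as a single block. The multiset to arrange is then {SS, I, I, M, N, O}, 6 items in all.
That gives (6)!/(2!) = 360 arrangements.

360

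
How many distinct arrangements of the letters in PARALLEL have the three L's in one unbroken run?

360

Treat the 3 copies of L as a single block. The multiset to arrange is then {LLL, A, A, E, P, R}, 6 items in all.
That gives (6)!/(2!) = 360 arrangements.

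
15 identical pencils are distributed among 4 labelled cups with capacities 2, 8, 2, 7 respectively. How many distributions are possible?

27

Without the upper bounds there are C(18,3) = 816 ways to split 15 among 4 cups.
Subtract solutions that violate a single cap (substitute x_i' = x_i − (cap_i+1)): x_1 ≥ 3 gives C(15,3) = 455; x_2 ≥ 9 gives C(9,3) = 84; x_3 ≥ 3 gives C(15,3) = 455; x_4 ≥ 8 gives C(10,3) = 120. Together 1114.
Add back pairs where two caps are both exceeded: 20 + 220 + 35 + 20 + 0 + 35 = 330.
Subtract triples: 1 + 0 + 4 + 0 = 5.
By inclusion–exclusion the count is 816 − 1114 + 330 − 5 = 27.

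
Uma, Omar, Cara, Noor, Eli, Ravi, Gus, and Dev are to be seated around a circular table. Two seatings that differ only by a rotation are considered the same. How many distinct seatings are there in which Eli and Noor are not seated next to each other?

3600

All circular seatings of 8 people number (7)! = 5040.
Those with Eli next to Noor: fuse the pair into one unit and seat 7 units around a circle — 2·(6)! = 1440.
Subtracting, 5040 − 1440 = 3600.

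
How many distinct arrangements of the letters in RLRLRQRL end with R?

140

With the last slot taken by R, it remains to arrange the other 7 letters (LRLRQRL).
Those 7 letters have L appearing 3 times and R appearing 3 times, giving (7)!/(3!·3!) = 140.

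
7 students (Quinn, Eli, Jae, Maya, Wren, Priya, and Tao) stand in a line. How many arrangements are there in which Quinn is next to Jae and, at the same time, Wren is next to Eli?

Treat {Quinn,Jae} as one block (2 orders) and {Wren,Eli} as another (2 orders).
That leaves 5 units to arrange: 2 × 2 × 5! = 4 × 120 = 480.

480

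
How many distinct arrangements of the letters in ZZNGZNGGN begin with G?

With the first slot taken by G, it remains to arrange the other 8 letters (ZZNZNGGN).
Those 8 letters have G appearing twice, N appearing 3 times, and Z appearing 3 times, giving (8)!/(3!·3!·2!) = 560.

560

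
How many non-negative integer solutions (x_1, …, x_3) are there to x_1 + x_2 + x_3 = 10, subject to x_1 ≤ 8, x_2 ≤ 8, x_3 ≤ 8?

Without the upper bounds there are C(12,2) = 66 ways to split 10 among 3 variables.
Subtract solutions that violate a single cap (substitute x_i' = x_i − (cap_i+1)): x_1 ≥ 9 gives C(3,2) = 3; x_2 ≥ 9 gives C(3,2) = 3; x_3 ≥ 9 gives C(3,2) = 3. Together 9.
No two caps can be exceeded simultaneously, so the pair terms are all 0.
By inclusion–exclusion the count is 66 − 9 + 0 = 57.

57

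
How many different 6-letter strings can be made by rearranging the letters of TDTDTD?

20

Letter multiplicities in TDTDTD: D×3, T×3.
So there are 6! / (3!·3!) = 20 distinguishable arrangements.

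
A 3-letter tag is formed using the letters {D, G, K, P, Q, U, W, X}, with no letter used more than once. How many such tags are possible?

336

This is a permutation of 3 out of 8: P(8,3) = 8!/5!.
That product is 8 × 7 × 6 = 336.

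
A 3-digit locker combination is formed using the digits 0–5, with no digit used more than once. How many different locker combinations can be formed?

120

With no repetition, fill the 3 digits in order: 6 choices, then 5, down to 4.
That product is 6 × 5 × 4 = 120.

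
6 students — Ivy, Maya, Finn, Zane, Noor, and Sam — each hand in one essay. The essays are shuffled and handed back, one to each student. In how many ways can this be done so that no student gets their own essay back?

Count assignments avoiding every fixed point. For any j of the 6 students fixed to their own essay, the other 6−j can be arranged in (6−j)! ways.
By inclusion–exclusion this is Σ_{j=0}^{6} (−1)^j C(6,j)·(6−j)!.
Computing: 720 − 720 + 360 − 120 + 30 − 6 + 1 = 265.

265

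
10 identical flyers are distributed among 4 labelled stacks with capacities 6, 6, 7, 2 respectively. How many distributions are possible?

Ignoring the caps, the number of non-negative solutions to x_1+…+x_4 = 10 is C(13,3) = 286.
Subtract solutions that violate a single cap (substitute x_i' = x_i − (cap_i+1)): x_1 ≥ 7 gives C(6,3) = 20; x_2 ≥ 7 gives C(6,3) = 20; x_3 ≥ 8 gives C(5,3) = 10; x_4 ≥ 3 gives C(10,3) = 120. Together 170.
Add back pairs where two caps are both exceeded: 0 + 0 + 1 + 0 + 1 + 0 = 2.
By inclusion–exclusion the count is 286 − 170 + 2 = 118.

118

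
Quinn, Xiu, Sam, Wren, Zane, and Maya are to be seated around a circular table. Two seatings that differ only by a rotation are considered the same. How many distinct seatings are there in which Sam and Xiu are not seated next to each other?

All circular seatings of 6 people number (5)! = 120.
Seatings with Sam beside Xiu: treat them as a block with 2 internal orders, giving 2 × (4)! = 48.
Subtracting, 120 − 48 = 72.

72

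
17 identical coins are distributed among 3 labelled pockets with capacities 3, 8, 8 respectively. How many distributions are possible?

6

Without the upper bounds there are C(19,2) = 171 ways to split 17 among 3 pockets.
Subtract solutions that violate a single cap (substitute x_i' = x_i − (cap_i+1)): x_1 ≥ 4 gives C(15,2) = 105; x_2 ≥ 9 gives C(10,2) = 45; x_3 ≥ 9 gives C(10,2) = 45. Together 195.
Add back pairs where two caps are both exceeded: 15 + 15 + 0 = 30.
By inclusion–exclusion the count is 171 − 195 + 30 = 6.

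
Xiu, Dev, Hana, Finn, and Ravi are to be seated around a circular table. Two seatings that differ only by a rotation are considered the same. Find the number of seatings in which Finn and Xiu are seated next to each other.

12

Glue Finn and Xiu into a block (2 internal orders). Seating 4 units around a circle gives (3)! arrangements.
So 2 × (3)! = 2 × 6 = 12.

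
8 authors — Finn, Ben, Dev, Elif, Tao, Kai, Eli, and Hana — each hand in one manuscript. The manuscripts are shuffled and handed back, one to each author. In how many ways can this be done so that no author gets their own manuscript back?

Let Aᵢ be the assignments in which author i gets their own manuscript. We want the size of the complement of A₁∪…∪A_8.
By inclusion–exclusion this is Σ_{j=0}^{8} (−1)^j C(8,j)·(8−j)!.
Computing: 40320 − 40320 + 20160 − 6720 + 1680 − 336 + 56 − 8 + 1 = 14833.

14833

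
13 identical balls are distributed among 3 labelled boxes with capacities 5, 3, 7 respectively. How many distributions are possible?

By stars and bars, unrestricted non-negative solutions to x_1+…+x_3 = 13 number C(13+2,2) = 105.
Subtract solutions that violate a single cap (substitute x_i' = x_i − (cap_i+1)): x_1 ≥ 6 gives C(9,2) = 36; x_2 ≥ 4 gives C(11,2) = 55; x_3 ≥ 8 gives C(7,2) = 21. Together 112.
Add back pairs where two caps are both exceeded: 10 + 0 + 3 = 13.
By inclusion–exclusion the count is 105 − 112 + 13 = 6.

6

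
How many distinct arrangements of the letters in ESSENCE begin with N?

With the first slot taken by N, it remains to arrange the other 6 letters (ESSECE).
Those 6 letters have E appearing 3 times and S appearing twice, giving (6)!/(3!·2!) = 60.

60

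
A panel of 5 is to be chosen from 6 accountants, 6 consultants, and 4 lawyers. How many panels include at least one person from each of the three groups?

Unrestricted: C(16,5) = 4368 ways to pick any 5 of the 16.
Subtract selections that omit an entire group: no accountants → C(10,5) = 252; no consultants → C(10,5) = 252; no lawyers → C(12,5) = 792.
Add back selections omitting two groups (i.e. drawn from a single group): C(6,5) + C(6,5) + C(4,5) = 12.
By inclusion–exclusion: 4368 − 1296 + 12 = 3084.

3084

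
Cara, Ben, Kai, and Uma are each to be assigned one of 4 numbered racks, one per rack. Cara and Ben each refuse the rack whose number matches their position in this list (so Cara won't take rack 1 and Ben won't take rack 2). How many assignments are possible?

14

Let Aᵢ (for i ∈ {1, 2}) be the placements that put person i in their forbidden rack. Any j of these fix j positions, leaving (4−j)! ways to fill the rest, and there are C(2,j) ways to pick which j.
By inclusion–exclusion, the number of valid placements is Σ_{j=0}^{2} (−1)^j C(2,j)·(4−j)!.
Computing: 24 − 12 + 2 = 14.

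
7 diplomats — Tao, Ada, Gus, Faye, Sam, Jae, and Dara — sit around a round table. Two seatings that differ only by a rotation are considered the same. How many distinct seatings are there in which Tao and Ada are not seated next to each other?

All circular seatings of 7 people number (6)! = 720.
Those with Tao next to Ada: fuse the pair into one unit and seat 6 units around a circle — 2·(5)! = 240.
Subtracting, 720 − 240 = 480.

480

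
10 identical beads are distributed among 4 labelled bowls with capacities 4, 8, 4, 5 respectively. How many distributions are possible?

136

Ignoring the caps, the number of non-negative solutions to x_1+…+x_4 = 10 is C(13,3) = 286.
Subtract solutions that violate a single cap (substitute x_i' = x_i − (cap_i+1)): x_1 ≥ 5 gives C(8,3) = 56; x_2 ≥ 9 gives C(4,3) = 4; x_3 ≥ 5 gives C(8,3) = 56; x_4 ≥ 6 gives C(7,3) = 35. Together 151.
Add back pairs where two caps are both exceeded: 0 + 1 + 0 + 0 + 0 + 0 = 1.
By inclusion–exclusion the count is 286 − 151 + 1 = 136.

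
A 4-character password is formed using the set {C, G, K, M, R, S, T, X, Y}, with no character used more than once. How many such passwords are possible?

Choose and order 4 of the 9 symbols: the first character has 9 options, the next 8, then 7, 6.
That product is 9 × 8 × 7 × 6 = 3024.

3024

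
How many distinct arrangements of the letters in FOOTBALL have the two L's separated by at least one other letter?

7560

There are 8!/(2!·2!) = 10080 arrangements of FOOTBALL in total.
Arrangements with the L's together: treat LL as one letter, giving (7)!/(2!) = 2520.
Hence 10080 − 2520 = 7560.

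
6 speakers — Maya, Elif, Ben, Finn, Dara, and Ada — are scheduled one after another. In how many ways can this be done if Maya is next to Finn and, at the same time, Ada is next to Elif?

96

Treat {Maya,Finn} as one block (2 orders) and {Ada,Elif} as another (2 orders).
That leaves 4 units to arrange: 2 × 2 × 4! = 4 × 24 = 96.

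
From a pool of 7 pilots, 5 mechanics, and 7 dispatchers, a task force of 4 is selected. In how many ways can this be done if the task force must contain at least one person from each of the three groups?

Total 4-person selections from all 19: C(19,4) = 3876.
Selections missing a whole group: no pilots → C(12,4) = 495; no mechanics → C(14,4) = 1001; no dispatchers → C(12,4) = 495.
Add back selections omitting two groups (i.e. drawn from a single group): C(7,4) + C(5,4) + C(7,4) = 75.
By inclusion–exclusion: 3876 − 1991 + 75 = 1960.

1960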